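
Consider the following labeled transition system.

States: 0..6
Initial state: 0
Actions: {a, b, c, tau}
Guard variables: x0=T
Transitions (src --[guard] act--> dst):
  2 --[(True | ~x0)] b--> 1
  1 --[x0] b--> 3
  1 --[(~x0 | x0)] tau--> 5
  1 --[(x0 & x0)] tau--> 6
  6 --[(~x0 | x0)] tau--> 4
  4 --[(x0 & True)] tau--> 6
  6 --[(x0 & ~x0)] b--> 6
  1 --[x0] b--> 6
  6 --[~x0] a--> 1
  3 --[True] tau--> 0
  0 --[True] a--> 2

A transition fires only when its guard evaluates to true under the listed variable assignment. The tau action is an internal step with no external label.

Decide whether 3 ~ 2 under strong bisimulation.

Refine partition for ~:
  π0 = {{0,1,2,3,4,5,6}}
  π1 = {{0},{1},{2},{3,4,6},{5}}
  π2 = {{0},{1},{2},{3},{4,6},{5}}
Fixed point at round 3; 6 class(es).
class of 3: {3}; class of 2: {2}

Answer: NOT BISIMILAR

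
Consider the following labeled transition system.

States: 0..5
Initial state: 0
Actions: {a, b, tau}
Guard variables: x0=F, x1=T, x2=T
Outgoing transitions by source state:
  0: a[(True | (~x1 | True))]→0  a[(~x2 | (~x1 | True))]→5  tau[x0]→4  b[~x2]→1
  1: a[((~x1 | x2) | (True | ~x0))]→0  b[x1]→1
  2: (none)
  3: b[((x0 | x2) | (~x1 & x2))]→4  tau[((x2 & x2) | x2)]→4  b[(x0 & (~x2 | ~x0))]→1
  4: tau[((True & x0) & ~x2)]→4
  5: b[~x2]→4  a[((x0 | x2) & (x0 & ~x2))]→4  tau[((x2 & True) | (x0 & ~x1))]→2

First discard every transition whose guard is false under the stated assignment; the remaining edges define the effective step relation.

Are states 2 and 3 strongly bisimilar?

Answer: NOT BISIMILAR

Trace:
Bisimulation quotient by refinement:
  round 0: {{0,1,2,3,4,5}}
  round 1: {{0},{1},{2,4},{3},{5}}
Fixed point at round 2; 5 class(es).
2∈{2,4}, 3∈{3}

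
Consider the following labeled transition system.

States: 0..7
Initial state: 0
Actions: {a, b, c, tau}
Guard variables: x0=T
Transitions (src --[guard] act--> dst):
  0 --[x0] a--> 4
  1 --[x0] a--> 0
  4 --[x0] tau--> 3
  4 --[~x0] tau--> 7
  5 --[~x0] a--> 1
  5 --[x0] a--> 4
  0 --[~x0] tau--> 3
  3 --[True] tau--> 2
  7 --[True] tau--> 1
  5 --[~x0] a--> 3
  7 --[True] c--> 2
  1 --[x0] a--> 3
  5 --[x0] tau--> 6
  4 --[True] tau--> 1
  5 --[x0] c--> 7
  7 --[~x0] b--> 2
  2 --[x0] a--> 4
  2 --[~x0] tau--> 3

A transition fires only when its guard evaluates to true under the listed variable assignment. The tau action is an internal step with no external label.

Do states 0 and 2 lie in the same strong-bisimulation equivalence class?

Answer: BISIMILAR

Trace:
Bisimulation quotient by refinement:
  round 0: {{0,1,2,3,4,5,6,7}}
  round 1: {{0,1,2},{3,4},{5},{6},{7}}
  round 2: {{0,2},{1},{3},{4},{5},{6},{7}}
Fixed point at round 3; 7 class(es).
0∈{0,2}, 2∈{0,2}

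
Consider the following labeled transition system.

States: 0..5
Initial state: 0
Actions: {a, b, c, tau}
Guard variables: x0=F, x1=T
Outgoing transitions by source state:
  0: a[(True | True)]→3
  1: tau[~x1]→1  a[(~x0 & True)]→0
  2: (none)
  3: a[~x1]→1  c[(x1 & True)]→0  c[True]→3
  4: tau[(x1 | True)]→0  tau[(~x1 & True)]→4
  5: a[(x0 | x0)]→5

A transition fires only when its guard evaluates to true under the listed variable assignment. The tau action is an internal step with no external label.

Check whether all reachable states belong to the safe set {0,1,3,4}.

Safe = {0,1,3,4}
R = {0,3}
  0: ok
  3: ok

Answer: INVARIANT HOLDS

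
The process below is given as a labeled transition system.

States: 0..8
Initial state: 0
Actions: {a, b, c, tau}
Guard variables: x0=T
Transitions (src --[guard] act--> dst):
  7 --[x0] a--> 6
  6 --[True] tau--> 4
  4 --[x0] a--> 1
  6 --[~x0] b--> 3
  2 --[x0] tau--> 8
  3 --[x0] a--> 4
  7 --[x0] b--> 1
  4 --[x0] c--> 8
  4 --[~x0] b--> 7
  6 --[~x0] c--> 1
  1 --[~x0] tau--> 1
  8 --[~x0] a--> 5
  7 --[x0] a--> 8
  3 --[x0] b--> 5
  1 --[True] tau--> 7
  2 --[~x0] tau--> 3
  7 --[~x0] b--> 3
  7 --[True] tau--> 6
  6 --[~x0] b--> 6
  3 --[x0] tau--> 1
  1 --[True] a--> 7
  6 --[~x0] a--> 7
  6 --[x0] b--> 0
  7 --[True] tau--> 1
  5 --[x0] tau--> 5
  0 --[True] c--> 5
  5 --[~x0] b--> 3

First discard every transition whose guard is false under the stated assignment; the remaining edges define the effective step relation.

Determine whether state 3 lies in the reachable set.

Answer: UNREACHABLE

Analysis:
17 transition(s) survive guard evaluation.
L0 = {0}
L1 = {5}  now seen {0,5}
R = {0,5}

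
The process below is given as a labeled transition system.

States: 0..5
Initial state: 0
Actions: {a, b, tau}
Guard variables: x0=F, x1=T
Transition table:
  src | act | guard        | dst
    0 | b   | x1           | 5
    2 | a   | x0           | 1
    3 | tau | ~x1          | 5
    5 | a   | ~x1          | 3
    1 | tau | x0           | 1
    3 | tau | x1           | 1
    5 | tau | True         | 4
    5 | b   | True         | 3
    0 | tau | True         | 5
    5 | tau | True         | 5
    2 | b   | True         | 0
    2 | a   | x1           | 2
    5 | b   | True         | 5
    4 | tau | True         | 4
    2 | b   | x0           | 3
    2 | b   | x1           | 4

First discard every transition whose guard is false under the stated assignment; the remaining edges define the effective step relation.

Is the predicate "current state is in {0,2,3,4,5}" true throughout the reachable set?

Answer: INVARIANT VIOLATED at state 1

Analysis:
Safe = {0,2,3,4,5}
Reachable = {0,1,3,4,5}
  0: ✓
  1: outside
  3: ✓
  4: ✓
  5: ✓
witness against invariant: b·b·tau → 1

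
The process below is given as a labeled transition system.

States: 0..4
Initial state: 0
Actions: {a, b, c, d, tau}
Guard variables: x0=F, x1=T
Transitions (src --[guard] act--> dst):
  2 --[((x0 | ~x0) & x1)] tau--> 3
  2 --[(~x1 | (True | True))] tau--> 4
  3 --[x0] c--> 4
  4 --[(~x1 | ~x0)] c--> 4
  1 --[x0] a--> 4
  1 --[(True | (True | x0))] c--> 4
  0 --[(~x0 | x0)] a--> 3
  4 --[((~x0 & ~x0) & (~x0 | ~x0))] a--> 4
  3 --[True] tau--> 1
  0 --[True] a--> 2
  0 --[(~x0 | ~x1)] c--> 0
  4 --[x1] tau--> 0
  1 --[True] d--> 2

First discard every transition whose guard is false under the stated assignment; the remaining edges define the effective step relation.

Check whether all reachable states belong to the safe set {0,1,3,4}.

Answer: INVARIANT VIOLATED at state 2

Trace:
Allowed set {0,1,3,4}
R = {0,1,2,3,4}
  0: ok
  1: ok
  2: ✗ unsafe
  3: ok
  4: ok
reach 2 via a — violates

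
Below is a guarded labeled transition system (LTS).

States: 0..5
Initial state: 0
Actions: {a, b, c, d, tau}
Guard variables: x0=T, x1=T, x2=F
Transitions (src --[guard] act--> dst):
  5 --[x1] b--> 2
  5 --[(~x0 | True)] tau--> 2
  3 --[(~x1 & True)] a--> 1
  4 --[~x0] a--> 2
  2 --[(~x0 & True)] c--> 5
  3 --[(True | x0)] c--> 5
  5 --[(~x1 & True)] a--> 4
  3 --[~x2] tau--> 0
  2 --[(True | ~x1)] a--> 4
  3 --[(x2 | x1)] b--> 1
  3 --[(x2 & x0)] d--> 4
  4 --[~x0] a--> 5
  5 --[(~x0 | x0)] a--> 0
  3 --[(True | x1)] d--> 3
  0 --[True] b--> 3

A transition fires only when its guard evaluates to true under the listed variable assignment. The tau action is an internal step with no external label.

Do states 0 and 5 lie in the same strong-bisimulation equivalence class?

Bisimulation quotient by refinement:
  P[0] = {{0,1,2,3,4,5}}
  P[1] = {{0},{1,4},{2},{3},{5}}
stable after 2 split(s): 5 block(s)
0∈{0}, 5∈{5}

Answer: NOT BISIMILAR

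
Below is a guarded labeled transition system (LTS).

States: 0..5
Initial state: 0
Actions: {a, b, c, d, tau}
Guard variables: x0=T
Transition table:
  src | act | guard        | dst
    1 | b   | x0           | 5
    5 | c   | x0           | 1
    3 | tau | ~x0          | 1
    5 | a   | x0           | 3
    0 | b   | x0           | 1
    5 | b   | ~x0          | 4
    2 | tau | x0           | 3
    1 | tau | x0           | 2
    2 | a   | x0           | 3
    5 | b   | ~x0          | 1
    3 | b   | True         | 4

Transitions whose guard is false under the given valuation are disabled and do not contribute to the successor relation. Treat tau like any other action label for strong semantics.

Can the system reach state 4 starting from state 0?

Answer: REACHABLE

Trace:
Guard filter leaves 8 enabled edge(s).
L0 = {0}
L1 = {1}  cumulative {0,1}
L2 = {2,5}  cumulative {0,1,2,5}
L3 = {3}  cumulative {0,1,2,3,5}
L4 = {4}  cumulative {0,1,2,3,4,5}
Reachable = {0,1,2,3,4,5}
witness 4: b·b·a·b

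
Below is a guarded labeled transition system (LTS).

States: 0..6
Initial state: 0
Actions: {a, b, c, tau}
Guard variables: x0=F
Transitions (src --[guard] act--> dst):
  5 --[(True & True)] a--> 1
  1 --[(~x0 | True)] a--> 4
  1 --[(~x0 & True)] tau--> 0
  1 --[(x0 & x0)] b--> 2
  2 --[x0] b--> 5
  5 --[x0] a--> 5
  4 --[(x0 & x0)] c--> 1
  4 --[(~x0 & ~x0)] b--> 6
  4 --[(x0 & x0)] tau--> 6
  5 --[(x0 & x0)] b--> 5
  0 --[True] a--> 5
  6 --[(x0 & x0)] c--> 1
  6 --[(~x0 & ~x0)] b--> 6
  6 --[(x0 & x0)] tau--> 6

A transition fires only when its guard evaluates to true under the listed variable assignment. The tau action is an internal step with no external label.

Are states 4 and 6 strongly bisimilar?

Answer: BISIMILAR

Analysis:
Bisimulation quotient by refinement:
  P[0] = {{0,1,2,3,4,5,6}}
  P[1] = {{0,5},{1},{2,3},{4,6}}
  P[2] = {{0},{1},{2,3},{4,6},{5}}
stable after 3 split(s): 5 block(s)
4∈{4,6}, 6∈{4,6}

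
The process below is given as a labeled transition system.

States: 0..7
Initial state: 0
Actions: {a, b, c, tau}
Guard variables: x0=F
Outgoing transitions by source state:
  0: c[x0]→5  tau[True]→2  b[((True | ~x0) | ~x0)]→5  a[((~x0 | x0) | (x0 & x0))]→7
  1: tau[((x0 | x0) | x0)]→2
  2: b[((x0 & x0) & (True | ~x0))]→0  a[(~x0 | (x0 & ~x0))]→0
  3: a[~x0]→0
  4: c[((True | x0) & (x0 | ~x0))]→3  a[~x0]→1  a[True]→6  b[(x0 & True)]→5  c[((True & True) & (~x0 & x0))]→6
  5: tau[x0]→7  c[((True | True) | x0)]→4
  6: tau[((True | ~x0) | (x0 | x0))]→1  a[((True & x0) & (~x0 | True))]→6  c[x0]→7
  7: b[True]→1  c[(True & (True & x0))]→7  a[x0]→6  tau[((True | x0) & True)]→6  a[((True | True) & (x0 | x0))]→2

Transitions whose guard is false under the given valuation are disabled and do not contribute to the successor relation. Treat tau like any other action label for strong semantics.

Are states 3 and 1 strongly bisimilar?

Refine partition for ~:
  π0 = {{0,1,2,3,4,5,6,7}}
  π1 = {{0},{1},{2,3},{4},{5},{6},{7}}
7 equivalence class(es) (converged in 2)
3∈{2,3}, 1∈{1}

Answer: NOT BISIMILAR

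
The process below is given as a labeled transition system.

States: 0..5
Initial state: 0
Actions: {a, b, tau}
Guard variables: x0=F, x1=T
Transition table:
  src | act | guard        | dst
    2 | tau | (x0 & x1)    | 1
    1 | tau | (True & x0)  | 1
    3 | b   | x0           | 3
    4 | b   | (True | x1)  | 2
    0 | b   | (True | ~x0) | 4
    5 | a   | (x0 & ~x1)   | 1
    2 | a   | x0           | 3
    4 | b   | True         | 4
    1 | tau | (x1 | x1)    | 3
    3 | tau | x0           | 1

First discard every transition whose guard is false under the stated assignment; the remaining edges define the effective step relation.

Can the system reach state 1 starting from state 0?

Guard filter leaves 4 enabled edge(s).
Layer 0: {0}
Layer 1: {4}  cumulative {0,4}
Layer 2: {2}  cumulative {0,2,4}
Reachable = {0,2,4}

Answer: UNREACHABLE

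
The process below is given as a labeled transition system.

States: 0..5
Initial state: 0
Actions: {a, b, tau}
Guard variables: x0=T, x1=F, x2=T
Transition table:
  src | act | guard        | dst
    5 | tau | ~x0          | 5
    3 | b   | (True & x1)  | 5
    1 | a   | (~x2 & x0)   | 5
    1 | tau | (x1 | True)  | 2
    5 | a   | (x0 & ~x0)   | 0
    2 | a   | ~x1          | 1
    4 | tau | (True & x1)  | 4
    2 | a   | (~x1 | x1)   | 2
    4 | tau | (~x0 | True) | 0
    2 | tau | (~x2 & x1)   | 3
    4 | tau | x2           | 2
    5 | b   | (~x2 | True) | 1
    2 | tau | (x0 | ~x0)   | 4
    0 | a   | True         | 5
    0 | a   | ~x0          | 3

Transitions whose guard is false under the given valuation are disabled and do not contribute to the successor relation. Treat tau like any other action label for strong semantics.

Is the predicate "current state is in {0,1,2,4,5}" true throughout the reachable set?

Answer: INVARIANT HOLDS

Working:
Inv-set: {0,1,2,4,5}
R = {0,1,2,4,5}
  0: ✓
  1: ✓
  2: ✓
  4: ✓
  5: ✓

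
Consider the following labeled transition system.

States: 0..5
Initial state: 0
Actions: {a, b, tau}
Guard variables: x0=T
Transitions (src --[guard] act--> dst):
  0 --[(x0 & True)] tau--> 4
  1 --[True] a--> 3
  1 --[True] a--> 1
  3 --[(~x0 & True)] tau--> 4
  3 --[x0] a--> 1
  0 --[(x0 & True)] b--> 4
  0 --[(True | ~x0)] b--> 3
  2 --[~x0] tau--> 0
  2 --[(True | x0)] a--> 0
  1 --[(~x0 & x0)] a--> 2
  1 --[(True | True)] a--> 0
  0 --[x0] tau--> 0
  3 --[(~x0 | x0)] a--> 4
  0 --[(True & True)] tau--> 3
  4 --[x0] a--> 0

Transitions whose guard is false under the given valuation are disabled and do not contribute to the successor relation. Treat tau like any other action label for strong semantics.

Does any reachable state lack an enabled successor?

Answer: DEADLOCK-FREE

Working:
Reach set: {0,1,3,4}
  0: b→3  b→4  tau→0  tau→3  tau→4  [5 exit(s)]
  1: a→0  a→1  a→3  [3 exit(s)]
  3: a→1  a→4  [2 exit(s)]
  4: a→0  [1 exit(s)]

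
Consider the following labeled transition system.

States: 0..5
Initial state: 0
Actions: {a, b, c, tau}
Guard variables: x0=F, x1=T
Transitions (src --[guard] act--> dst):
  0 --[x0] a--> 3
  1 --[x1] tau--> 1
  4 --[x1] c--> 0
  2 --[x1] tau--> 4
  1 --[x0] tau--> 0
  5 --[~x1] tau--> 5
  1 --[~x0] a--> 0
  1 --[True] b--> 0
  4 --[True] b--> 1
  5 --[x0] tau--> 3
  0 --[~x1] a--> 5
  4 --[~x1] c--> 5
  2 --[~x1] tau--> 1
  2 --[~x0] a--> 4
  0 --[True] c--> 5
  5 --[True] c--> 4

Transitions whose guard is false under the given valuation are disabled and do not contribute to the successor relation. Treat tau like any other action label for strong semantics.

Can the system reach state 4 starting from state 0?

Answer: REACHABLE

Working:
Guard filter leaves 9 enabled edge(s).
depth 0: {0}
depth 1: {5}  cumulative {0,5}
depth 2: {4}  cumulative {0,4,5}
depth 3: {1}  cumulative {0,1,4,5}
Reachable = {0,1,4,5}
witness 4: c·c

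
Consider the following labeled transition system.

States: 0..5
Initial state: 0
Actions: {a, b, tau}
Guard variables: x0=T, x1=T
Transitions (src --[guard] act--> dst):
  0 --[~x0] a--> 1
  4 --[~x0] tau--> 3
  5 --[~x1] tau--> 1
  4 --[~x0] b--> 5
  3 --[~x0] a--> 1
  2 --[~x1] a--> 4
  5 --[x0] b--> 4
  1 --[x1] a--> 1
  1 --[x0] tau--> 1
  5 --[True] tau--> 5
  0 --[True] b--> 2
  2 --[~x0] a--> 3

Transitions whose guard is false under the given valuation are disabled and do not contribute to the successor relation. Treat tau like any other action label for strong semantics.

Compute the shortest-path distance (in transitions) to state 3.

Answer: UNREACHABLE

Analysis:
Breadth-first toward 3:
  L0 = {0}
  L1 = {2}
3 never appears.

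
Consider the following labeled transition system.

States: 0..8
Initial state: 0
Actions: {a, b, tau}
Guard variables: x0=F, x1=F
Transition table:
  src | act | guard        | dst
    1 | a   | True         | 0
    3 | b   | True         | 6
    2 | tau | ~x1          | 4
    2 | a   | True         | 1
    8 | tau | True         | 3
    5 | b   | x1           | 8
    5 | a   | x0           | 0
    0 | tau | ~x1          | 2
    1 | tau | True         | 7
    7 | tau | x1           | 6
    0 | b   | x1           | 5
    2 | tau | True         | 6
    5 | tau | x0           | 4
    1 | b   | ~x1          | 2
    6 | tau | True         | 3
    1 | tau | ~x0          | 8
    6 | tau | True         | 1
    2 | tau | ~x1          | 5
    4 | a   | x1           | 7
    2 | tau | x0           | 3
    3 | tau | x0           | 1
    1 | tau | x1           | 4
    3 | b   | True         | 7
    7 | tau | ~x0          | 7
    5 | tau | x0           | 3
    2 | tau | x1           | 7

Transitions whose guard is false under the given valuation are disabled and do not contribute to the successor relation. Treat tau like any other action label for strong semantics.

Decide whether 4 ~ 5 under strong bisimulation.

Bisimulation quotient by refinement:
  π0 = {{0,1,2,3,4,5,6,7,8}}
  π1 = {{0,6,7,8},{1},{2},{3},{4,5}}
  π2 = {{0},{1},{2},{3},{4,5},{6},{7},{8}}
stable after 3 split(s): 8 block(s)
class of 4: {4,5}; class of 5: {4,5}

Answer: BISIMILAR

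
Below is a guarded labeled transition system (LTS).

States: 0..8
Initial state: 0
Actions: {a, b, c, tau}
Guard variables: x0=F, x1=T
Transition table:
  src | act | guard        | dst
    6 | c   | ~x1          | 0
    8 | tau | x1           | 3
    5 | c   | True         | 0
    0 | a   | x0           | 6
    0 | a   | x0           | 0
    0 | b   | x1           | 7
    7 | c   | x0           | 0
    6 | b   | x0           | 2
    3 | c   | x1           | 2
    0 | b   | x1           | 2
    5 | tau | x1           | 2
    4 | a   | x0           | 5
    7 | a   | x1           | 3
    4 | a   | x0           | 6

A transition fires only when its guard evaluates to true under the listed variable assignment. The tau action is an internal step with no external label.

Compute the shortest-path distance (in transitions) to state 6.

Answer: UNREACHABLE

Trace:
Breadth-first toward 6:
  depth 0: {0}
  depth 1: {2,7}
  depth 2: {3}
6 never appears.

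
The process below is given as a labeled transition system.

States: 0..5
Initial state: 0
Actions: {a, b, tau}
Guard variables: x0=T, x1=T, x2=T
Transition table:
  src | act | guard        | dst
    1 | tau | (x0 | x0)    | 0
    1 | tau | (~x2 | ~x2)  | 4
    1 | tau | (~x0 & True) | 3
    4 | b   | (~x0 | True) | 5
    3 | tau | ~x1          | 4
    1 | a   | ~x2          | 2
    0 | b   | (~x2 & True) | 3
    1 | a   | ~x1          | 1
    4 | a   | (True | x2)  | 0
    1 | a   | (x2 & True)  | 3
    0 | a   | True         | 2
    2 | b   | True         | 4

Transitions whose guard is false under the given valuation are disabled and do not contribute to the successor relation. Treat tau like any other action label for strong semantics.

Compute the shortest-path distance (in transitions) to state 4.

Answer: 2

Trace:
Breadth-first toward 4:
  depth 0: {0}
  depth 1: {2}
  depth 2: {4}
4 enters at depth 2; path a·b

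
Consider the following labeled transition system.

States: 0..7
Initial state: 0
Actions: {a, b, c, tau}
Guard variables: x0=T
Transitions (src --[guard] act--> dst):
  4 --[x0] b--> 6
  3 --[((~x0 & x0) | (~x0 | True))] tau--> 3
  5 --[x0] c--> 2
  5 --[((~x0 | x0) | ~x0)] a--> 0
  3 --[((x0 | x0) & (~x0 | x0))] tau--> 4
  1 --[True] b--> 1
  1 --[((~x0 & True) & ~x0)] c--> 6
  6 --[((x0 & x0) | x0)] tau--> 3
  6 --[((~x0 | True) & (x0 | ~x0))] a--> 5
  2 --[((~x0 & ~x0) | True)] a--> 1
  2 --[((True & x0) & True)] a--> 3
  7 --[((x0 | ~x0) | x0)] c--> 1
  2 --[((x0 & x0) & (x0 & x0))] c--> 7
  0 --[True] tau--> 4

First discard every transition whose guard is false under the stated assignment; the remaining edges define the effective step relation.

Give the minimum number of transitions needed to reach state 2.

Answer: 4

Trace:
Breadth-first toward 2:
  Layer 0: {0}
  Layer 1: {4}
  Layer 2: {6}
  Layer 3: {3,5}
  Layer 4: {2}
2 enters at depth 4; path tau·b·a·c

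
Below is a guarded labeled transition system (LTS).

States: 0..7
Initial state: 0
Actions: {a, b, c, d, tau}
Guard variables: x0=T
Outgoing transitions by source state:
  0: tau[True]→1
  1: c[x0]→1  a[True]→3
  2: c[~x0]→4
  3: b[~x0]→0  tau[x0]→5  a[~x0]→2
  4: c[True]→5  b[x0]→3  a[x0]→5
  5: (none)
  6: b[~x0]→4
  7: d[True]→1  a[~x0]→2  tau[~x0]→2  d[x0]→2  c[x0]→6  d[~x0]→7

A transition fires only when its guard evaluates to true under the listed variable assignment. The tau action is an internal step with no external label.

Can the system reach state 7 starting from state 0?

Answer: UNREACHABLE

Trace:
10 transition(s) survive guard evaluation.
Layer 0: {0}
Layer 1: {1}  total {0,1}
Layer 2: {3}  total {0,1,3}
Layer 3: {5}  total {0,1,3,5}
Reachable = {0,1,3,5}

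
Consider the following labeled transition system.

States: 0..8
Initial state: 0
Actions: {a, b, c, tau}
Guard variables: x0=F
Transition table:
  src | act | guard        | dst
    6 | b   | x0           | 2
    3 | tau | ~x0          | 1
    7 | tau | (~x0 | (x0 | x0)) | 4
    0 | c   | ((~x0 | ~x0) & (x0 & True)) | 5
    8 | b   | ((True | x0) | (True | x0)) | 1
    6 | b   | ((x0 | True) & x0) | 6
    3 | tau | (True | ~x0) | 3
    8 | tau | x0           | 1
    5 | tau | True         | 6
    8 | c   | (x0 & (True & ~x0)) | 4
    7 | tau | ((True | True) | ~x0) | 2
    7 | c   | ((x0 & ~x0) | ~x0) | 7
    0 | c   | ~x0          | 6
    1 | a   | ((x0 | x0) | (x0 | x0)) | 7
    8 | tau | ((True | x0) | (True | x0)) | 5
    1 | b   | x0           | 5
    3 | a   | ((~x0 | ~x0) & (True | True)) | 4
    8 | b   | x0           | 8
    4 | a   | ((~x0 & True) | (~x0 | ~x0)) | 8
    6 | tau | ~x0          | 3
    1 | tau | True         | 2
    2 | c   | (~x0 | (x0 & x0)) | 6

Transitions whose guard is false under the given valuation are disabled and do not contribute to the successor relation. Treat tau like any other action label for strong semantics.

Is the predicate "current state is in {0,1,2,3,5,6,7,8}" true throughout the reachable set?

Inv-set: {0,1,2,3,5,6,7,8}
Reachable = {0,1,2,3,4,5,6,8}
  0: ✓
  1: ✓
  2: ✓
  3: ✓
  4: ✗ unsafe
  5: ✓
  6: ✓
  8: ✓
witness against invariant: c·tau·a → 4

Answer: INVARIANT VIOLATED at state 4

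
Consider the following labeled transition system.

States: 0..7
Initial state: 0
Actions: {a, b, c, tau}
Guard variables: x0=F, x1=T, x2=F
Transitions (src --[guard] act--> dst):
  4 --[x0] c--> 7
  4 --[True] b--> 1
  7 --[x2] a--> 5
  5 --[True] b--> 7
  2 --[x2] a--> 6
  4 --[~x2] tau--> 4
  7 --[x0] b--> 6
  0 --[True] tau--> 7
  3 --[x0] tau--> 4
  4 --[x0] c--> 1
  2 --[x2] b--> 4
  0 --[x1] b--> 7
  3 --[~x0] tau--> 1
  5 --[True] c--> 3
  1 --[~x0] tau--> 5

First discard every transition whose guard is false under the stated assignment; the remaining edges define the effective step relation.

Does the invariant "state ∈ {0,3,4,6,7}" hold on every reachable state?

Inv-set: {0,3,4,6,7}
Reachable = {0,7}
  0: ok
  7: ok

Answer: INVARIANT HOLDS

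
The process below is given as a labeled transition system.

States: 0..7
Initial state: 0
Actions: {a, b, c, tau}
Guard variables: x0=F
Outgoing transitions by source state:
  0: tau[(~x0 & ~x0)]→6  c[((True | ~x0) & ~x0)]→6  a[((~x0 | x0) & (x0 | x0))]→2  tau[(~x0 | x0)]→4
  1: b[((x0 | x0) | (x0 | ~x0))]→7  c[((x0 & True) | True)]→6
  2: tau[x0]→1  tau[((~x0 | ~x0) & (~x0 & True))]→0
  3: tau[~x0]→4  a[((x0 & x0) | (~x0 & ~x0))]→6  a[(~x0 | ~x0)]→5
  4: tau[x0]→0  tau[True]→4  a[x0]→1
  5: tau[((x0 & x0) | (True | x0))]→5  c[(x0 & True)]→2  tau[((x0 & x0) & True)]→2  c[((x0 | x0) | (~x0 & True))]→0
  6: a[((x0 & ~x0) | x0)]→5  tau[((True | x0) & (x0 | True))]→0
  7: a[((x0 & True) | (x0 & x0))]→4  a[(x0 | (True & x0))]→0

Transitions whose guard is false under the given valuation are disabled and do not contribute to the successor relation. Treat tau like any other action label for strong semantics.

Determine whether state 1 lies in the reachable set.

Answer: UNREACHABLE

Analysis:
Guard filter leaves 13 enabled edge(s).
depth 0: {0}
depth 1: {4,6}  cumulative {0,4,6}
R = {0,4,6}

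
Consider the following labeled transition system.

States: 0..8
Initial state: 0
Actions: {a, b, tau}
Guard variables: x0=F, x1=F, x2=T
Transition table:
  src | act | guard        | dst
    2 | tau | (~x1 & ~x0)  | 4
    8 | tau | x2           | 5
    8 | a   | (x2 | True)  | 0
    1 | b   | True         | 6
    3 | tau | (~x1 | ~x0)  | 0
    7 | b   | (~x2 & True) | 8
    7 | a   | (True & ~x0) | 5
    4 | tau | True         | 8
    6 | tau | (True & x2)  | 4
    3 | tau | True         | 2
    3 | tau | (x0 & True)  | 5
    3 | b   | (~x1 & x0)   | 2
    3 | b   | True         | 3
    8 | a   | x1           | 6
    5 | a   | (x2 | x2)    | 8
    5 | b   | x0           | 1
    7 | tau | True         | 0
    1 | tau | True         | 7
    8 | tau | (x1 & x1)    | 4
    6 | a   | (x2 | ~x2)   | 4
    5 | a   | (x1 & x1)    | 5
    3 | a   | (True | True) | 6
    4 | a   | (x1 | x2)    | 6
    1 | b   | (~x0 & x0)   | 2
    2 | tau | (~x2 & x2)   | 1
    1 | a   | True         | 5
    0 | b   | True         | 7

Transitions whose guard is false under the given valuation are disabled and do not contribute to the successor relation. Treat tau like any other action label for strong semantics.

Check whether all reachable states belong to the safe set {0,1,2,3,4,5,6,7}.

Answer: INVARIANT VIOLATED at state 8

Trace:
Inv-set: {0,1,2,3,4,5,6,7}
Reach set: {0,5,7,8}
  0: ✓
  5: ✓
  7: ✓
  8: ✗ unsafe
witness against invariant: b·a·a → 8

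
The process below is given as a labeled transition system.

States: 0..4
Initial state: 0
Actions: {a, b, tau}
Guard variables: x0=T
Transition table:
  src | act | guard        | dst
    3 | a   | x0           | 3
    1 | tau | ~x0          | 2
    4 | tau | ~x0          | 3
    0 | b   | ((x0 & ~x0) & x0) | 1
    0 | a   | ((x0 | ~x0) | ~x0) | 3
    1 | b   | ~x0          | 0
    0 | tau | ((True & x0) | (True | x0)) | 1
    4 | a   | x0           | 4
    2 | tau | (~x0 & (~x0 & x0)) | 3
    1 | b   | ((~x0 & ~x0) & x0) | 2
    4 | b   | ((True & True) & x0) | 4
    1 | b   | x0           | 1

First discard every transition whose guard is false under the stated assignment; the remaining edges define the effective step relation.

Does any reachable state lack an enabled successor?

R = {0,1,3}
  0: a→3  tau→1  [deg 2]
  1: b→1  [deg 1]
  3: a→3  [deg 1]

Answer: DEADLOCK-FREE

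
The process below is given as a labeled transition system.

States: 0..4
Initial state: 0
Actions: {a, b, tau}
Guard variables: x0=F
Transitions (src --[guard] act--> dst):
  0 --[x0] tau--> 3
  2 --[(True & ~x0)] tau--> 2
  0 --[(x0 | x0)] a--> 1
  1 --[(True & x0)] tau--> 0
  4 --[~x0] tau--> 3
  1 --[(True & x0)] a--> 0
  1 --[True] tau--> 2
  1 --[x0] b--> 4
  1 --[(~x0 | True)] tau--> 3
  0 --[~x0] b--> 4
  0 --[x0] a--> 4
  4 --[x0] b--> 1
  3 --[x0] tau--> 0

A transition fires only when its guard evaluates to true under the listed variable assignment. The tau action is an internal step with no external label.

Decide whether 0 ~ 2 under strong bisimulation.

Refine partition for ~:
  round 0: {{0,1,2,3,4}}
  round 1: {{0},{1,2,4},{3}}
  round 2: {{0},{1},{2},{3},{4}}
Fixed point at round 3; 5 class(es).
0∈{0}, 2∈{2}

Answer: NOT BISIMILAR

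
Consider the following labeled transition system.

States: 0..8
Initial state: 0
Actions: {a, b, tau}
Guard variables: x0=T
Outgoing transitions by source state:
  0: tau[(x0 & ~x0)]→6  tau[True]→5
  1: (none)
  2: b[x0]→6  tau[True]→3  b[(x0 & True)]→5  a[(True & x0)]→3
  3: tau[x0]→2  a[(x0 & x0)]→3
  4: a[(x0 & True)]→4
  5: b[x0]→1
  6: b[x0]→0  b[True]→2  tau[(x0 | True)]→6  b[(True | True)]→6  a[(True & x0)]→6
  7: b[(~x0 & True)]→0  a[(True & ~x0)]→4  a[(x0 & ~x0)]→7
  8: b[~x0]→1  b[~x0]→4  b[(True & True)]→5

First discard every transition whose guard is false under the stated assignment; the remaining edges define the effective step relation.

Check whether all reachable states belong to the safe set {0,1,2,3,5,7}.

Answer: INVARIANT HOLDS

Trace:
Inv-set: {0,1,2,3,5,7}
R = {0,1,5}
  0: safe
  1: safe
  5: safe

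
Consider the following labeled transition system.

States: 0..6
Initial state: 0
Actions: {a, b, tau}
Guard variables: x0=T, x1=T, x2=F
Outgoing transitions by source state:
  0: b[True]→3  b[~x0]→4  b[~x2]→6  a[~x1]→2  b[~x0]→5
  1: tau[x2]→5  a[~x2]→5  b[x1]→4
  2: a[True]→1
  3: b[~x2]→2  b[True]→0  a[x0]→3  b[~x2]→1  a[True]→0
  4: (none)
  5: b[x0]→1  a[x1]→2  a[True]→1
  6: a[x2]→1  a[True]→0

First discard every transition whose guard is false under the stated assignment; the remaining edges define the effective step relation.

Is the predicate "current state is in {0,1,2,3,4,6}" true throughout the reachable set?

Safe = {0,1,2,3,4,6}
Reach set: {0,1,2,3,4,5,6}
  0: safe
  1: safe
  2: safe
  3: safe
  4: safe
  5: ✗ unsafe
  6: safe
witness against invariant: b·b·a → 5

Answer: INVARIANT VIOLATED at state 5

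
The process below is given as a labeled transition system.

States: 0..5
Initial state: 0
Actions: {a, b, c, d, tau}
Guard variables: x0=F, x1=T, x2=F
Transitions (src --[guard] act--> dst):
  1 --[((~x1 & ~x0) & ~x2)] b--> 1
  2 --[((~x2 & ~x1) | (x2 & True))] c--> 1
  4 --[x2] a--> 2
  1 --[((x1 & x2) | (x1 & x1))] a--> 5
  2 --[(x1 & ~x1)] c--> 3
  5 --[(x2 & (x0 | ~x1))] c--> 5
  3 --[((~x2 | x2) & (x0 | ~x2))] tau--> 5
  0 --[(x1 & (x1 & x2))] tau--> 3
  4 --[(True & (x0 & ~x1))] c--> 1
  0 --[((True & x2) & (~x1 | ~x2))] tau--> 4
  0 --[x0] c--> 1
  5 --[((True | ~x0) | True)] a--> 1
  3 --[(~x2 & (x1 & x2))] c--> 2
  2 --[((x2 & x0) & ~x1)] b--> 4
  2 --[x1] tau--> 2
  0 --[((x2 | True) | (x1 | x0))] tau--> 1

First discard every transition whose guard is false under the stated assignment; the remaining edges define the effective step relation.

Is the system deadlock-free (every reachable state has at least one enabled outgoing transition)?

Reach set: {0,1,5}
  0: tau→1  [1 exit(s)]
  1: a→5  [1 exit(s)]
  5: a→1  [1 exit(s)]

Answer: DEADLOCK-FREE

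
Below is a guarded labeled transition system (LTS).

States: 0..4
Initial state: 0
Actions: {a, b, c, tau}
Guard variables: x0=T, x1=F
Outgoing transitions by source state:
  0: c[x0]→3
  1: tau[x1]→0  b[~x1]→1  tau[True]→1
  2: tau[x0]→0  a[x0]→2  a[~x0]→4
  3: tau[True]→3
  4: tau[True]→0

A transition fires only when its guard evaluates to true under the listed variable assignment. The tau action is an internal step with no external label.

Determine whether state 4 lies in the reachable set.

Answer: UNREACHABLE

Analysis:
7 transition(s) survive guard evaluation.
Layer 0: {0}
Layer 1: {3}  total {0,3}
Reachable = {0,3}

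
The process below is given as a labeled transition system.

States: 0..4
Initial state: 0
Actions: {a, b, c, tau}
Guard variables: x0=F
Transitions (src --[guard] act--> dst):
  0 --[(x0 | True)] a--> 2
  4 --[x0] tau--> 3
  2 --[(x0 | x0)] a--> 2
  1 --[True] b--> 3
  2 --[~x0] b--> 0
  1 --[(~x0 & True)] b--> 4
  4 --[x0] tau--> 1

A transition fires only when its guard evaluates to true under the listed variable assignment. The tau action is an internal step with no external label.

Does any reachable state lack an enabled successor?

Answer: DEADLOCK-FREE

Analysis:
R = {0,2}
  0: a→2  [1 out]
  2: b→0  [1 out]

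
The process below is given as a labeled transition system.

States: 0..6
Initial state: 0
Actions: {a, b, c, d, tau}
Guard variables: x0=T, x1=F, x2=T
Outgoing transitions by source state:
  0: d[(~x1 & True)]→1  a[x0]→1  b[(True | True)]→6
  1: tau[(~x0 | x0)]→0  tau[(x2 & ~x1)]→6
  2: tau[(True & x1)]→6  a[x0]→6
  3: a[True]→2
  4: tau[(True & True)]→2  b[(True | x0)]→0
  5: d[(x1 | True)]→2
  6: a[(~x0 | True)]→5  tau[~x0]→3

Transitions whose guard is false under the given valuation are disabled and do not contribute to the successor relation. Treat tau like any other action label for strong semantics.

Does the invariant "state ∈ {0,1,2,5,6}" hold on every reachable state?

Answer: INVARIANT HOLDS

Working:
Inv-set: {0,1,2,5,6}
Reachable = {0,1,2,5,6}
  0: ✓
  1: ✓
  2: ✓
  5: ✓
  6: ✓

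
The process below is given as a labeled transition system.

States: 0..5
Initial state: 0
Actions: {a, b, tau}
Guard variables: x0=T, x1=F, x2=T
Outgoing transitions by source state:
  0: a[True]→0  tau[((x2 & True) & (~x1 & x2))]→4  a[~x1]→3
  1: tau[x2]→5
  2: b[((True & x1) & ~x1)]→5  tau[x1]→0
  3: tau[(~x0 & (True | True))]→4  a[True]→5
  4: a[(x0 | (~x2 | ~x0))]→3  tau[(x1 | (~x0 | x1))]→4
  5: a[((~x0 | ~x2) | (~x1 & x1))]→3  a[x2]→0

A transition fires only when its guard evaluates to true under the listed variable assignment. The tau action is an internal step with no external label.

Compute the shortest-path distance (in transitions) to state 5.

BFS to 5:
  L0 = {0}
  L1 = {3,4}
  L2 = {5}
depth(5)=2, e.g. a·a

Answer: 2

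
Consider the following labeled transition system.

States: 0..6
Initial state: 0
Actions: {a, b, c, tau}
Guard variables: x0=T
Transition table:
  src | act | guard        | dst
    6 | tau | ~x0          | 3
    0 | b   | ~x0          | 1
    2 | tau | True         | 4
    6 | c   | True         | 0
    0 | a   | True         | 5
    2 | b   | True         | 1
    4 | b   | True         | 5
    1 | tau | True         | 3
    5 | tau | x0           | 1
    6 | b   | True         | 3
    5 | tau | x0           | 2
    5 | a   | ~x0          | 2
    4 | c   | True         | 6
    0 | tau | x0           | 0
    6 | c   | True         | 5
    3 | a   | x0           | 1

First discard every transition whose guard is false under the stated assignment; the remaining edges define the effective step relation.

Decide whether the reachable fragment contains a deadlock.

Answer: DEADLOCK-FREE

Analysis:
Reach set: {0,1,2,3,4,5,6}
  0: a→5  tau→0  [2 exit(s)]
  1: tau→3  [1 exit(s)]
  2: b→1  tau→4  [2 exit(s)]
  3: a→1  [1 exit(s)]
  4: b→5  c→6  [2 exit(s)]
  5: tau→1  tau→2  [2 exit(s)]
  6: b→3  c→0  c→5  [3 exit(s)]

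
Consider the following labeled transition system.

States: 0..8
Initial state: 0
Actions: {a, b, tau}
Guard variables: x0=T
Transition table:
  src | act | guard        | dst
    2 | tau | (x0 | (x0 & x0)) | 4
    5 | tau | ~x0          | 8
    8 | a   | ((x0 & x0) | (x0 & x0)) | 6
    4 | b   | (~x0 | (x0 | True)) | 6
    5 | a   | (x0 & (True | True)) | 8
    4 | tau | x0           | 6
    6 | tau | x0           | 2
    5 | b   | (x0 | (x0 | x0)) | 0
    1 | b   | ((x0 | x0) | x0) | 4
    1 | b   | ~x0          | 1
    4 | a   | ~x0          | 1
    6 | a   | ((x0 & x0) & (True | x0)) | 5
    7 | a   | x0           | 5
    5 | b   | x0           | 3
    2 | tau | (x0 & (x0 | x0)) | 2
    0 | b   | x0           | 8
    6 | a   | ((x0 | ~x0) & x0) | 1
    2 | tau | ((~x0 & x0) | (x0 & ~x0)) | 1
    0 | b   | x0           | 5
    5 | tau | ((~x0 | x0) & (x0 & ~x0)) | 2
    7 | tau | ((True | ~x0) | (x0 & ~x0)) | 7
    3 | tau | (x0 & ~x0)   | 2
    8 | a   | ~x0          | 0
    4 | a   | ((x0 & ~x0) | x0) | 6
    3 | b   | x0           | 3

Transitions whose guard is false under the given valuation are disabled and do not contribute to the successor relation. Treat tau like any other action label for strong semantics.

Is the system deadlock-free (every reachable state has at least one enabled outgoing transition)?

Answer: DEADLOCK-FREE

Analysis:
Reach set: {0,1,2,3,4,5,6,8}
  0: b→5  b→8  [deg 2]
  1: b→4  [deg 1]
  2: tau→2  tau→4  [deg 2]
  3: b→3  [deg 1]
  4: a→6  b→6  tau→6  [deg 3]
  5: a→8  b→0  b→3  [deg 3]
  6: a→1  a→5  tau→2  [deg 3]
  8: a→6  [deg 1]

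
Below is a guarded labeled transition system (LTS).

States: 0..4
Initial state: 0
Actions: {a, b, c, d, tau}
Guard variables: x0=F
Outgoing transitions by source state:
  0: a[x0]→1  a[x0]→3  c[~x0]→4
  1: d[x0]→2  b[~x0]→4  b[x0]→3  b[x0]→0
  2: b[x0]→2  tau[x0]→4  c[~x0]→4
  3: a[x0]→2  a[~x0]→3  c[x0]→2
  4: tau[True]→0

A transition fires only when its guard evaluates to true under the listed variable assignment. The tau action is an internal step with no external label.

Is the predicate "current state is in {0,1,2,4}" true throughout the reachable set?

Inv-set: {0,1,2,4}
Reach set: {0,4}
  0: safe
  4: safe

Answer: INVARIANT HOLDS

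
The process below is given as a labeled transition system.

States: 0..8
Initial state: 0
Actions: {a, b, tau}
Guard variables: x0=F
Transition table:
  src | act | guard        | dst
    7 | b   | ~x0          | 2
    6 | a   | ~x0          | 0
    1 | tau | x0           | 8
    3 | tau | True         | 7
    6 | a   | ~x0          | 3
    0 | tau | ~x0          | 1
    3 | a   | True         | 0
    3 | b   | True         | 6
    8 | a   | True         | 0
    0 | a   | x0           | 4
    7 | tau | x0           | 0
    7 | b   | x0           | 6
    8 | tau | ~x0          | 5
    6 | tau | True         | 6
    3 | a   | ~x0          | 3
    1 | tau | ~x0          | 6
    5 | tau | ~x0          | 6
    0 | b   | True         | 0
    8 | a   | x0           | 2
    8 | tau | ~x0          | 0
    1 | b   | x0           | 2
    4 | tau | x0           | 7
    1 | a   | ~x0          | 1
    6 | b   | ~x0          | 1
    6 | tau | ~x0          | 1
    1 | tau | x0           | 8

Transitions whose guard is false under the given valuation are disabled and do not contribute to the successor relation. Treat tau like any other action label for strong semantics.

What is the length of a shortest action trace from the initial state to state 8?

Layered search for 8:
  Layer 0: {0}
  Layer 1: {1}
  Layer 2: {6}
  Layer 3: {3}
  Layer 4: {7}
  Layer 5: {2}
8 never appears.

Answer: UNREACHABLE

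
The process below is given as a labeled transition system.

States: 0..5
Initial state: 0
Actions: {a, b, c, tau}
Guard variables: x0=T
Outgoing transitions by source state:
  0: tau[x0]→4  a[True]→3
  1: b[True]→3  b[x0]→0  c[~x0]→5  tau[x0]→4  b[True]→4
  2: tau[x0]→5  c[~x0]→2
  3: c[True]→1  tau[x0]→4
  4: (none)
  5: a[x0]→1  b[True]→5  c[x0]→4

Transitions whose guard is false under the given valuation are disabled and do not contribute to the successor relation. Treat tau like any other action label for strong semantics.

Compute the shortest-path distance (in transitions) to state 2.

Answer: UNREACHABLE

Trace:
Layered search for 2:
  L0 = {0}
  L1 = {3,4}
  L2 = {1}
2 never appears.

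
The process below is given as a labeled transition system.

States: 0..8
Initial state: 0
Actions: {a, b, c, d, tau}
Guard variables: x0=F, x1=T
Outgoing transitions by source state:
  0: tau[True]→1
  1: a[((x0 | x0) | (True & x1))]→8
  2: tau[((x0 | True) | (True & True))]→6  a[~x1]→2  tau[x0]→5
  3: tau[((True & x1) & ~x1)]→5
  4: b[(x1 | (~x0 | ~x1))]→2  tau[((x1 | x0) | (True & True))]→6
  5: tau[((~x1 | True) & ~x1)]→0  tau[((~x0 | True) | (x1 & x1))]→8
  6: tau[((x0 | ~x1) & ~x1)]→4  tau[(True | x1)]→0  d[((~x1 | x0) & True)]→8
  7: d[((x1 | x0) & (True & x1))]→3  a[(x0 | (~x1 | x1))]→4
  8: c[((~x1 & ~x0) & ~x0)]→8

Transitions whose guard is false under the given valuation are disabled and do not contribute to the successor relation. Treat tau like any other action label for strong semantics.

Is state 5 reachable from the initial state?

Answer: UNREACHABLE

Analysis:
Guard filter leaves 9 enabled edge(s).
L0 = {0}
L1 = {1}  cumulative {0,1}
L2 = {8}  cumulative {0,1,8}
R = {0,1,8}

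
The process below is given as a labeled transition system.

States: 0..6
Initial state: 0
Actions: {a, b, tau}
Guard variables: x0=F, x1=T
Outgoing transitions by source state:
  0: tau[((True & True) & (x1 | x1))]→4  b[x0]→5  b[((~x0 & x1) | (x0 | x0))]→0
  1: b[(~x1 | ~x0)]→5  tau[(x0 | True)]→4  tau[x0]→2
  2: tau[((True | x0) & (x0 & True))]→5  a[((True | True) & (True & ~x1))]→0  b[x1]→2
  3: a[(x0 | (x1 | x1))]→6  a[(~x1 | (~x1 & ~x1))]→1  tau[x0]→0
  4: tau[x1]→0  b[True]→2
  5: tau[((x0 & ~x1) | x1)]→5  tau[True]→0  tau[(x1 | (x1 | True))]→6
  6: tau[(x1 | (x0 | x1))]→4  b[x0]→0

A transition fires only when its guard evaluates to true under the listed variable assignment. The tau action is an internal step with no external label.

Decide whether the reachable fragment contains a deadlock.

Answer: DEADLOCK-FREE

Working:
R = {0,2,4}
  0: b→0  tau→4  [deg 2]
  2: b→2  [deg 1]
  4: b→2  tau→0  [deg 2]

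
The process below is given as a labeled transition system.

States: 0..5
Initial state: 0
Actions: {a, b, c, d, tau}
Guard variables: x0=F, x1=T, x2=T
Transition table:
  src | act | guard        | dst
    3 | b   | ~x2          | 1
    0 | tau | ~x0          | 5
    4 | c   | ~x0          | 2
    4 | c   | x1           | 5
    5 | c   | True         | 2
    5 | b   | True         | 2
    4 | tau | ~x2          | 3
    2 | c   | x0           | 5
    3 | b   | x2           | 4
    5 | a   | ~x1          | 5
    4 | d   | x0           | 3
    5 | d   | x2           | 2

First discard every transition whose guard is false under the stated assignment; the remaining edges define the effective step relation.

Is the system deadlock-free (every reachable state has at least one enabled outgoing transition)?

Answer: DEADLOCK at state 2

Analysis:
Reach set: {0,2,5}
  0: tau→5  [1 exit(s)]
  2: ∅  [STUCK]
  5: b→2  c→2  d→2  [3 exit(s)]
witness 2: tau·c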